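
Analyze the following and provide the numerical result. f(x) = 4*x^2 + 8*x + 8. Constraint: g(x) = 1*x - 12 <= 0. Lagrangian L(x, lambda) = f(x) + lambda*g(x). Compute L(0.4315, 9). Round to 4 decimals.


Step 1: Evaluate f(x).
f(0.4315) = 4*0.4315^2 + 8*0.4315 + 8 = 12.1968
Step 2: Evaluate g(x).
g(0.4315) = 1*0.4315 - 12 = -11.5685
Step 3: Compute Lagrangian.
L = 12.1968 + 9*-11.5685 = -91.9197


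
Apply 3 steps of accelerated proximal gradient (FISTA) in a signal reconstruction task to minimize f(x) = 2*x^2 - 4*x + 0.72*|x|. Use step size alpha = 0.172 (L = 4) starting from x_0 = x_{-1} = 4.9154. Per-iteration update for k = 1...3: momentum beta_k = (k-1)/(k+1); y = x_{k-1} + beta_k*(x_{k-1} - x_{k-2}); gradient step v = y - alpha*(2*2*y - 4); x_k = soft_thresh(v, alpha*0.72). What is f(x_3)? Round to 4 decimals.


FISTA on f(x) = 2*x^2 - 4*x + 0.72*|x|
L = 4, alpha = 0.172
Iteration 1: beta = 0.0, y = 4.9154 + 0.0*(4.9154 - 4.9154) = 4.9154
  grad(y) = 15.6616, v = y - alpha*grad = 2.2216
  prox(v) = soft_thresh(2.2216, 0.1238) = 2.0978
Iteration 2: beta = 0.3333, y = 2.0978 + 0.3333*(2.0978 - 4.9154) = 1.1586
  grad(y) = 0.6342, v = y - alpha*grad = 1.0495
  prox(v) = soft_thresh(1.0495, 0.1238) = 0.9256
Iteration 3: beta = 0.5, y = 0.9256 + 0.5*(0.9256 - 2.0978) = 0.3396
  grad(y) = -2.6418, v = y - alpha*grad = 0.7939
  prox(v) = soft_thresh(0.7939, 0.1238) = 0.6701
f(x_3) = 2*0.6701^2 - 4*0.6701 + 0.72*|0.6701| = -1.2999


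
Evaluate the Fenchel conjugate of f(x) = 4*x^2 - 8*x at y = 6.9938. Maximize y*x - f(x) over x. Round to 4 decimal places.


f*(y) = sup_x {y*x - a*x^2 - b*x} = sup_x {(y-b)*x - a*x^2}
FOC: (y - b) - 2a*x = 0 => x* = (y - b)/(2a)
x* = (6.9938 + 8)/(2*4) = 1.8742
f*(6.9938) = (y-b)^2/(4a) = (6.9938 + 8)^2/(4*4)
= 224.814/16 = 14.0509


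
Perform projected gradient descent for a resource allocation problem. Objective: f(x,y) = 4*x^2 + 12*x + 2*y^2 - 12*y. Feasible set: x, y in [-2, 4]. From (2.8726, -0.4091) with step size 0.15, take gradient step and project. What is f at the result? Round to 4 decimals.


Step 1: Compute gradient at (2.8726, -0.4091).
grad_x = 2*4*2.8726 + 12 = 34.9808
grad_y = 2*2*-0.4091 - 12 = -13.6364
Step 2: Gradient step.
x_raw = 2.8726 - 0.15*34.9808 = -2.3745
y_raw = -0.4091 - 0.15*-13.6364 = 1.6364
Step 3: Project onto [-2, 4].
x_proj = clip(-2.3745) = -2.0
y_proj = clip(1.6364) = 1.6364
Step 4: Evaluate f.
f(-2.0, 1.6364) = -22.281


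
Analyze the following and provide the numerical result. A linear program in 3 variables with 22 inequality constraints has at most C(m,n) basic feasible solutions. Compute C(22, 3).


Each vertex corresponds to some choice of n active constraints out of m, so the number of vertices is at most C(m, n) = m! / (n!(m-n)!).
m = 22, n = 3
Numerator: 22 * 21 * 20
Denominator: 3! = 6
C(22, 3) = 1540


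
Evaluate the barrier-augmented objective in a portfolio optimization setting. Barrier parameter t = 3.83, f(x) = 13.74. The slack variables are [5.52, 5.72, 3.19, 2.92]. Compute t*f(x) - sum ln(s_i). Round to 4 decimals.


Step 1: Compute log-barrier.
ln values: [1.7084, 1.744, 1.16, 1.0716]
phi = -(1.7084 + 1.744 + 1.16 + 1.0716) = -5.684
Step 2: Compute augmented objective.
t*f(x) = 3.83*13.74 = 52.6242
Total = 52.6242 - 5.684 = 46.9402


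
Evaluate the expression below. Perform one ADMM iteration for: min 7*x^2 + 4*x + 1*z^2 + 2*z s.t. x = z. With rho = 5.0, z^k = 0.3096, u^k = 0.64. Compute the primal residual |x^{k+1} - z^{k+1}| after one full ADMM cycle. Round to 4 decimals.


ADMM iteration with rho = 5.0, z^k = 0.3096, u^k = 0.64
Step 1: x-update.
Minimize 7*x^2 + 4*x + (5.0/2)*(x - 0.3096 + 0.64)^2
FOC: (2*7 + 5.0)*x = -4 + 5.0*(0.3096 - 0.64)
x^{k+1} = -0.2975
Step 2: z-update.
Minimize 1*z^2 + 2*z + (5.0/2)*(-0.2975 - z + 0.64)^2
FOC: (2*1 + 5.0)*z = -2 + 5.0*(-0.2975 + 0.64)
z^{k+1} = -0.0411
Step 3: u-update.
u^{k+1} = 0.64 - 0.2975 + 0.0411 = 0.3836
Step 4: Primal residual = |-0.2975 + 0.0411| = 0.2564


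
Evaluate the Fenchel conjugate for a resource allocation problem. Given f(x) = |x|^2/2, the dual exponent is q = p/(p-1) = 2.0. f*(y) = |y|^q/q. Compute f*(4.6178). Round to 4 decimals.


The conjugate exponent q satisfies 1/p + 1/q = 1.
p = 2, so q = 2/(2 - 1) = 2.0
|y|^q = 4.6178^2.0 = 21.3241
f*(4.6178) = 21.3241 / 2.0 = 10.662


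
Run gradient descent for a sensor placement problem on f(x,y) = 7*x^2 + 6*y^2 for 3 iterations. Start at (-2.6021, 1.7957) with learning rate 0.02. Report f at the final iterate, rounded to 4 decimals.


Gradient descent on f(x,y) = 7*x^2 + 6*y^2.
Starting point: (-2.6021, 1.7957), alpha = 0.02
Step 1: grad_x = 2*7*-2.6021 = -36.4294, grad_y = 2*6*1.7957 = 21.5484
  x_1 = -2.6021 - 0.02*-36.4294 = -1.8735
  y_1 = 1.7957 - 0.02*21.5484 = 1.3647
Step 2: grad_x = 2*7*-1.8735 = -26.2292, grad_y = 2*6*1.3647 = 16.3768
  x_2 = -1.8735 - 0.02*-26.2292 = -1.3489
  y_2 = 1.3647 - 0.02*16.3768 = 1.0372
Step 3: grad_x = 2*7*-1.3489 = -18.885, grad_y = 2*6*1.0372 = 12.4464
  x_3 = -1.3489 - 0.02*-18.885 = -0.9712
  y_3 = 1.0372 - 0.02*12.4464 = 0.7883
f(-0.9712, 0.7883) = 7*(-0.9712)^2 + 6*0.7883^2 = 10.3312


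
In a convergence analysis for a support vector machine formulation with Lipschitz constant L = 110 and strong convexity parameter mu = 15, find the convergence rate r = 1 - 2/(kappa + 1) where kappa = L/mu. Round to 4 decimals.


Step 1: Compute the condition number.
kappa = L/mu = 110/15 = 7.3333
Step 2: Compute the convergence rate.
r = 1 - 2/(kappa + 1) = 1 - 2*mu/(L + mu) = (L - mu)/(L + mu) = 95/125 = 0.76


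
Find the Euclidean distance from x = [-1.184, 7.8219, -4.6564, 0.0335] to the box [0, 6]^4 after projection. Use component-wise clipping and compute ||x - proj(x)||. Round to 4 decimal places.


Project each component onto [0, 6].
clip(-1.184) = 0.0, clip(7.8219) = 6.0, clip(-4.6564) = 0.0, clip(0.0335) = 0.0335
Projection = [0.0, 6.0, 0.0, 0.0335]
Squared diffs: [1.4019, 3.3193, 21.6821, 0.0]
Distance = sqrt(26.4033) = 5.1384


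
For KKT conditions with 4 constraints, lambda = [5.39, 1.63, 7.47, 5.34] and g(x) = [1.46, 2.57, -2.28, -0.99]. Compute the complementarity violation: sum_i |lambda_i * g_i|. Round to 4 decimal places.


KKT complementary slackness check:
lambda_1 * g_1 = 5.39 * 1.46 = 7.8694
lambda_2 * g_2 = 1.63 * 2.57 = 4.1891
lambda_3 * g_3 = 7.47 * -2.28 = -17.0316
lambda_4 * g_4 = 5.34 * -0.99 = -5.2866
Total violation = 7.8694 + 4.1891 + 17.0316 + 5.2866 = 34.3767


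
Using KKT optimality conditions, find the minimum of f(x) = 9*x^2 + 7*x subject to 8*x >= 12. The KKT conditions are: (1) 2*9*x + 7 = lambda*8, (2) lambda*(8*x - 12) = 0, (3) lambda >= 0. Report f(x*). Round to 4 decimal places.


Step 1: Try lambda = 0 (constraint inactive).
x_unc = -7/(2*9) = -0.3889
Check: 8*-0.3889 = -3.1112 < 12 -- violated!
Step 2: Constraint must be active: 8*x = 12
x* = 12/8 = 1.5
lambda = (2*9*1.5 + 7)/8 = 4.25
Step 3: Compute optimal value.
f(x*) = 9*1.5^2 + 7*1.5 = 30.75


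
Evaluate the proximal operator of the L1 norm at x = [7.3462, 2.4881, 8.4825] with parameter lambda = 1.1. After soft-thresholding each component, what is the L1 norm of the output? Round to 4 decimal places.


Soft-thresholding with lambda = 1.1:
prox(7.3462) = sign(7.3462)*max(|7.3462| - 1.1, 0) = 6.2462
prox(2.4881) = sign(2.4881)*max(|2.4881| - 1.1, 0) = 1.3881
prox(8.4825) = sign(8.4825)*max(|8.4825| - 1.1, 0) = 7.3825
prox(x) = [6.2462, 1.3881, 7.3825]
||prox(x)||_1 = 6.2462 + 1.3881 + 7.3825 = 15.0168


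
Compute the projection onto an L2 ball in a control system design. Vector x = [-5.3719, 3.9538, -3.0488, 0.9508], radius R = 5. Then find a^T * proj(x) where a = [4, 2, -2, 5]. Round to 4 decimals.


Step 1: Compute ||x|| (intermediates to 6 decimals).
||x|| = sqrt((-5.3719)^2 + 3.9538^2 + (-3.0488)^2 + 0.9508^2) = 7.395204
Step 2: Project.
Since ||x|| > R, scale = R/||x|| = 5/7.395204 = 0.676114, proj(x) = scale * x
proj(x) = [-3.632017, 2.67322, -2.061336, 0.642849]
Step 3: Dot product.
a^T * proj(x) = 4*(-3.632017) + 2*2.67322 - 2*(-2.061336) + 5*0.642849 = -1.8447


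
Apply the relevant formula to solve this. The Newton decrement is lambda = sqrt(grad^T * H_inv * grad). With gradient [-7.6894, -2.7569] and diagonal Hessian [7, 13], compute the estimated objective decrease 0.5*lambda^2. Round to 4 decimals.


Step 1: H is diagonal, so H^(-1) * g = [-1.0985, -0.2121].
Step 2: g^T H^(-1) g = sum_i g_i^2 / H_ii
  = (-7.6894)^2/7 + (-2.7569)^2/13
  = 8.4467 + 0.5847 = 9.0313
Step 3: Objective decrease = 0.5 * g^T H^(-1) g = 4.5157


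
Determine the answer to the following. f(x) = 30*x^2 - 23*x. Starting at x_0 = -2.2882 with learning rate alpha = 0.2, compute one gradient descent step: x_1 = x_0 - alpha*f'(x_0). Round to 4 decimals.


We compute the gradient at x_0 and apply the update.
f'(x) = 60*x - 23
f'(-2.2882) = 60*-2.2882 - 23 = -160.292
x_1 = -2.2882 - 0.2*-160.292 = 29.7702


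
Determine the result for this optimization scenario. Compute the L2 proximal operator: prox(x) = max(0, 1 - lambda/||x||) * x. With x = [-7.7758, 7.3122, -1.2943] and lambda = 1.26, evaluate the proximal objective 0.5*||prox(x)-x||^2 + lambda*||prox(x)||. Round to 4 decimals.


Step 1: Compute ||x||.
||x|| = 10.752
Step 2: Compute scaling factor.
scale = max(0, 1 - 1.26/10.752) = 0.8828
Step 3: prox(x) = [-6.8646, 6.4553, -1.1426]
||prox(x)|| = 9.492
Step 4: Proximal objective.
0.5*||prox-x||^2 = 0.7938
lambda*||prox|| = 11.9599
Total = 12.7538


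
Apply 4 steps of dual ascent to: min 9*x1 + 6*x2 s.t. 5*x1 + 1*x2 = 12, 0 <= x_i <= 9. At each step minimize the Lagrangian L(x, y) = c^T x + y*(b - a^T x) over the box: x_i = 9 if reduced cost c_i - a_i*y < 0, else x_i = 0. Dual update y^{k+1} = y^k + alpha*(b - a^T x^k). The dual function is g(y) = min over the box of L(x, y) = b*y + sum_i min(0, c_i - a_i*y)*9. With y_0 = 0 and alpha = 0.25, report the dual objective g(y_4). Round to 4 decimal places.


Dual ascent for LP: min 9*x1 + 6*x2, 5*x1 + 1*x2 = 12, 0 <= x_i <= 9
Step 1: y^k = 0.0, reduced costs: (9.0, 6.0)
  x^k = (0.0, 0.0), subgradient = b - a^T x = 12.0
  y^{k+1} = 0.0 + 0.25*12.0 = 3.0
Step 2: y^k = 3.0, reduced costs: (-6.0, 3.0)
  x^k = (9.0, 0.0), subgradient = b - a^T x = -33.0
  y^{k+1} = 3.0 + 0.25*-33.0 = -5.25
Step 3: y^k = -5.25, reduced costs: (35.25, 11.25)
  x^k = (0.0, 0.0), subgradient = b - a^T x = 12.0
  y^{k+1} = -5.25 + 0.25*12.0 = -2.25
Step 4: y^k = -2.25, reduced costs: (20.25, 8.25)
  x^k = (0.0, 0.0), subgradient = b - a^T x = 12.0
  y^{k+1} = -2.25 + 0.25*12.0 = 0.75
Dual objective at y_4 = 0.75: reduced costs (5.25, 5.25), box minimizer x = (0.0, 0.0)
g(y_4) = b*y + (c1 - a1*y)*x1 + (c2 - a2*y)*x2 = 12*0.75 + 5.25*0.0 + 5.25*0.0 = 9.0 + 0.0 + 0.0 = 9.0


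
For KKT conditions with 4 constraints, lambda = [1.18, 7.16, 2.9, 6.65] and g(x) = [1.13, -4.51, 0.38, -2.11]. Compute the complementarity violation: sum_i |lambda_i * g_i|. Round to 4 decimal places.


KKT complementary slackness check:
lambda_1 * g_1 = 1.18 * 1.13 = 1.3334
lambda_2 * g_2 = 7.16 * -4.51 = -32.2916
lambda_3 * g_3 = 2.9 * 0.38 = 1.102
lambda_4 * g_4 = 6.65 * -2.11 = -14.0315
Total violation = 1.3334 + 32.2916 + 1.102 + 14.0315 = 48.7585


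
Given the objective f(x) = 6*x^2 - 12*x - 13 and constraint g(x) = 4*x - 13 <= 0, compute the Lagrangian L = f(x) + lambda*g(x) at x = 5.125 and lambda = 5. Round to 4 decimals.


Step 1: Evaluate f(x).
f(5.125) = 6*5.125^2 - 12*5.125 - 13 = 83.0938
Step 2: Evaluate g(x).
g(5.125) = 4*5.125 - 13 = 7.5
Step 3: Compute Lagrangian.
L = 83.0938 + 5*7.5 = 120.5938


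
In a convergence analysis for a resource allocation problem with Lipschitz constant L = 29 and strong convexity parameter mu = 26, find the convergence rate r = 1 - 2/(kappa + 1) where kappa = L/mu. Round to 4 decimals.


Step 1: Compute the condition number.
kappa = L/mu = 29/26 = 1.1154
Step 2: Compute the convergence rate.
r = 1 - 2/(kappa + 1) = 1 - 2*mu/(L + mu) = (L - mu)/(L + mu) = 3/55 = 0.0545


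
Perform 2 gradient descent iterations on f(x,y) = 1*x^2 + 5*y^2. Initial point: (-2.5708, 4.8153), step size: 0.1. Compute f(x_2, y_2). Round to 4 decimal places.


Gradient descent on f(x,y) = 1*x^2 + 5*y^2.
Starting point: (-2.5708, 4.8153), alpha = 0.1
Step 1: grad_x = 2*1*-2.5708 = -5.1416, grad_y = 2*5*4.8153 = 48.153
  x_1 = -2.5708 - 0.1*-5.1416 = -2.0566
  y_1 = 4.8153 - 0.1*48.153 = -0.0
Step 2: grad_x = 2*1*-2.0566 = -4.1133, grad_y = 2*5*-0.0 = -0.0
  x_2 = -2.0566 - 0.1*-4.1133 = -1.6453
  y_2 = -0.0 - 0.1*-0.0 = 0.0
f(-1.6453, 0.0) = 1*(-1.6453)^2 + 5*0.0^2 = 2.7071


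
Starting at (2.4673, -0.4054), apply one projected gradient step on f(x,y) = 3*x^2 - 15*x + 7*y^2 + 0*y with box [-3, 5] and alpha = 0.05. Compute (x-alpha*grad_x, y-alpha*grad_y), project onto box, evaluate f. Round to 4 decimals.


Step 1: Compute gradient at (2.4673, -0.4054).
grad_x = 2*3*2.4673 - 15 = -0.1962
grad_y = 2*7*-0.4054 + 0 = -5.6756
Step 2: Gradient step.
x_raw = 2.4673 - 0.05*-0.1962 = 2.4771
y_raw = -0.4054 - 0.05*-5.6756 = -0.1216
Step 3: Project onto [-3, 5].
x_proj = clip(2.4771) = 2.4771
y_proj = clip(-0.1216) = -0.1216
Step 4: Evaluate f.
f(2.4771, -0.1216) = -18.6449


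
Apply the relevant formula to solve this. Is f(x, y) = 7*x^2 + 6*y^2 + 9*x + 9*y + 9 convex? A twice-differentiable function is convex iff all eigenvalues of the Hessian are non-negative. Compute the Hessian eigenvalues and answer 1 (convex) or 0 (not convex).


The Hessian of f(x,y) = 7*x^2 + 6*y^2 + 9*x + 9*y + 9 is:
H = [[14, 0], [0, 12]]
Trace = 14 + 12 = 26
Determinant = 14*12 - (0)^2 = 168
Discriminant = (26)^2 - 4*168 = 4.0
Eigenvalues: lambda_1 = 12.0, lambda_2 = 14.0
The function is convex.

1


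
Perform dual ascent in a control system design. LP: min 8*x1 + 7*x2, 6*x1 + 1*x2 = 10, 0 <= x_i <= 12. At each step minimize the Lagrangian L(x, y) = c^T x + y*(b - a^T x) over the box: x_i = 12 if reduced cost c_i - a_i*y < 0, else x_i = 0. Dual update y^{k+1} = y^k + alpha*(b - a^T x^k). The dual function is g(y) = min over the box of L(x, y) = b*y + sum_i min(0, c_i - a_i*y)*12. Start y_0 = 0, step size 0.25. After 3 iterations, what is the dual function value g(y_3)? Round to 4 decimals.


Dual ascent for LP: min 8*x1 + 7*x2, 6*x1 + 1*x2 = 10, 0 <= x_i <= 12
Step 1: y^k = 0.0, reduced costs: (8.0, 7.0)
  x^k = (0.0, 0.0), subgradient = b - a^T x = 10.0
  y^{k+1} = 0.0 + 0.25*10.0 = 2.5
Step 2: y^k = 2.5, reduced costs: (-7.0, 4.5)
  x^k = (12.0, 0.0), subgradient = b - a^T x = -62.0
  y^{k+1} = 2.5 + 0.25*-62.0 = -13.0
Step 3: y^k = -13.0, reduced costs: (86.0, 20.0)
  x^k = (0.0, 0.0), subgradient = b - a^T x = 10.0
  y^{k+1} = -13.0 + 0.25*10.0 = -10.5
Dual objective at y_3 = -10.5: reduced costs (71.0, 17.5), box minimizer x = (0.0, 0.0)
g(y_3) = b*y + (c1 - a1*y)*x1 + (c2 - a2*y)*x2 = 10*(-10.5) + 71.0*0.0 + 17.5*0.0 = -105.0 + 0.0 + 0.0 = -105.0


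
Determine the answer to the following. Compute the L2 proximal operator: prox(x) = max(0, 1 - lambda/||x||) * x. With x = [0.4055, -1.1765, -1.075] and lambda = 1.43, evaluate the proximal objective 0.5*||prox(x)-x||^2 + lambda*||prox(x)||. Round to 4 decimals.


Step 1: Compute ||x||.
||x|| = 1.6444
Step 2: Compute scaling factor.
scale = max(0, 1 - 1.43/1.6444) = 0.1304
Step 3: prox(x) = [0.0529, -0.1534, -0.1402]
||prox(x)|| = 0.2144
Step 4: Proximal objective.
0.5*||prox-x||^2 = 1.0225
lambda*||prox|| = 0.3066
Total = 1.3291


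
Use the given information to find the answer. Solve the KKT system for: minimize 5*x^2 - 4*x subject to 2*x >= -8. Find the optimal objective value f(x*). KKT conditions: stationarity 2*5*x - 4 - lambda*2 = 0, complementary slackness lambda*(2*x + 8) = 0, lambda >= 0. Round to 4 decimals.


Step 1: Try lambda = 0 (constraint inactive).
Stationarity: 2*5*x - 4 = 0
x* = 4/(2*5) = 0.4
Check constraint: 2*0.4 = 0.8 >= -8 -- satisfied.
Step 2: Compute optimal value.
f(x*) = 5*0.4^2 - 4*0.4 = -0.8


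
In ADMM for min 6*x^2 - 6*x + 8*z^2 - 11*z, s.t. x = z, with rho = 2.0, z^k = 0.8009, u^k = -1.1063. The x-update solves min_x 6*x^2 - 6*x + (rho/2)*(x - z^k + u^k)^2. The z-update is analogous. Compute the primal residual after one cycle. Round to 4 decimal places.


ADMM iteration with rho = 2.0, z^k = 0.8009, u^k = -1.1063
Step 1: x-update.
Minimize 6*x^2 - 6*x + (2.0/2)*(x - 0.8009 - 1.1063)^2
FOC: (2*6 + 2.0)*x = 6 + 2.0*(0.8009 + 1.1063)
x^{k+1} = 0.701
Step 2: z-update.
Minimize 8*z^2 - 11*z + (2.0/2)*(0.701 - z - 1.1063)^2
FOC: (2*8 + 2.0)*z = 11 + 2.0*(0.701 - 1.1063)
z^{k+1} = 0.5661
Step 3: u-update.
u^{k+1} = -1.1063 + 0.701 - 0.5661 = -0.9714
Step 4: Primal residual = |0.701 - 0.5661| = 0.1349


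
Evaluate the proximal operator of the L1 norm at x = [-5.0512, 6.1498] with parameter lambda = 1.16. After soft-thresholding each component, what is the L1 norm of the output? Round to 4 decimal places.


Soft-thresholding with lambda = 1.16:
prox(-5.0512) = sign(-5.0512)*max(|-5.0512| - 1.16, 0) = -3.8912
prox(6.1498) = sign(6.1498)*max(|6.1498| - 1.16, 0) = 4.9898
prox(x) = [-3.8912, 4.9898]
||prox(x)||_1 = 3.8912 + 4.9898 = 8.881


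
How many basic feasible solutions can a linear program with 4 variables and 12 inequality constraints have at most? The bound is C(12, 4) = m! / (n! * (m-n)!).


Each vertex corresponds to some choice of n active constraints out of m, so the number of vertices is at most C(m, n) = m! / (n!(m-n)!).
m = 12, n = 4
Numerator: 12 * 11 * 10 * 9
Denominator: 4! = 24
C(12, 4) = 495


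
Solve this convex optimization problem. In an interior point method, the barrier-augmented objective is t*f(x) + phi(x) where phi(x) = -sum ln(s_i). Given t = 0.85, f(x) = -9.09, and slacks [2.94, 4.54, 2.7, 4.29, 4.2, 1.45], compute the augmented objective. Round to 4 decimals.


Step 1: Compute log-barrier.
ln values: [1.0784, 1.5129, 0.9933, 1.4563, 1.4351, 0.3716]
phi = -(1.0784 + 1.5129 + 0.9933 + 1.4563 + 1.4351 + 0.3716) = -6.8475
Step 2: Compute augmented objective.
t*f(x) = 0.85*-9.09 = -7.7265
Total = -7.7265 - 6.8475 = -14.574


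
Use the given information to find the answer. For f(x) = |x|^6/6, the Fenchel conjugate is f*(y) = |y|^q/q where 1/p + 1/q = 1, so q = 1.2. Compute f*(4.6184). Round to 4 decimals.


The conjugate exponent q satisfies 1/p + 1/q = 1.
p = 6, so q = 6/(6 - 1) = 1.2
|y|^q = 4.6184^1.2 = 6.2718
f*(4.6184) = 6.2718 / 1.2 = 5.2265


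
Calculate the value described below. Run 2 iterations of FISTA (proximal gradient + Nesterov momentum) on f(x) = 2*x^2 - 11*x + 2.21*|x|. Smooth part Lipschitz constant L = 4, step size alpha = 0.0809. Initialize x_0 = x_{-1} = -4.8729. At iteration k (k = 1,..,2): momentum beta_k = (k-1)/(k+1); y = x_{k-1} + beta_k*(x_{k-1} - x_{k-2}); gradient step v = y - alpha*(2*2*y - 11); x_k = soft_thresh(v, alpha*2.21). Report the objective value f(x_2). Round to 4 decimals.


FISTA on f(x) = 2*x^2 - 11*x + 2.21*|x|
L = 4, alpha = 0.0809
Iteration 1: beta = 0.0, y = -4.8729 + 0.0*(-4.8729 + 4.8729) = -4.8729
  grad(y) = -30.4916, v = y - alpha*grad = -2.4061
  prox(v) = soft_thresh(-2.4061, 0.1788) = -2.2273
Iteration 2: beta = 0.3333, y = -2.2273 + 0.3333*(-2.2273 + 4.8729) = -1.3455
  grad(y) = -16.3819, v = y - alpha*grad = -0.0202
  prox(v) = soft_thresh(-0.0202, 0.1788) = 0.0
f(x_2) = 2*0.0^2 - 11*0.0 + 2.21*|0.0| = 0.0


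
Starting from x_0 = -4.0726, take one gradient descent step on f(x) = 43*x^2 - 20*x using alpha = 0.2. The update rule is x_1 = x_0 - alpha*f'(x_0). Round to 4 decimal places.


We compute the gradient at x_0 and apply the update.
f'(x) = 86*x - 20
f'(-4.0726) = 86*-4.0726 - 20 = -370.2436
x_1 = -4.0726 - 0.2*-370.2436 = 69.9761


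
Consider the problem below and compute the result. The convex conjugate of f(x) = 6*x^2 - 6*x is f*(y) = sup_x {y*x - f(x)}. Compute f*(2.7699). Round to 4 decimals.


f*(y) = sup_x {y*x - a*x^2 - b*x} = sup_x {(y-b)*x - a*x^2}
FOC: (y - b) - 2a*x = 0 => x* = (y - b)/(2a)
x* = (2.7699 + 6)/(2*6) = 0.7308
f*(2.7699) = (y-b)^2/(4a) = (2.7699 + 6)^2/(4*6)
= 76.9111/24 = 3.2046


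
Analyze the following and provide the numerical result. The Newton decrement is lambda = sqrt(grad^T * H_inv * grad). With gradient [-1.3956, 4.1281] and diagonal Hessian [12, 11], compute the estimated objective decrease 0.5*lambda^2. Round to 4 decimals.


Step 1: H is diagonal, so H^(-1) * g = [-0.1163, 0.3753].
Step 2: g^T H^(-1) g = sum_i g_i^2 / H_ii
  = (-1.3956)^2/12 + (4.1281)^2/11
  = 0.1623 + 1.5492 = 1.7115
Step 3: Objective decrease = 0.5 * g^T H^(-1) g = 0.8558


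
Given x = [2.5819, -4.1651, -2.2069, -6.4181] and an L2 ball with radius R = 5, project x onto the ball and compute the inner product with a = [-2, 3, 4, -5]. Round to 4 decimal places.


Step 1: Compute ||x|| (intermediates to 6 decimals).
||x|| = sqrt(2.5819^2 + (-4.1651)^2 + (-2.2069)^2 + (-6.4181)^2) = 8.371182
Step 2: Project.
Since ||x|| > R, scale = R/||x|| = 5/8.371182 = 0.597287, proj(x) = scale * x
proj(x) = [1.542135, -2.48776, -1.318153, -3.833448]
Step 3: Dot product.
a^T * proj(x) = -2*1.542135 + 3*(-2.48776) + 4*(-1.318153) - 5*(-3.833448) = 3.3471


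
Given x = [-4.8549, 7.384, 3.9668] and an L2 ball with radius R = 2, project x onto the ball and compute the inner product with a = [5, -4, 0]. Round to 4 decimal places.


Step 1: Compute ||x|| (intermediates to 6 decimals).
||x|| = sqrt((-4.8549)^2 + 7.384^2 + 3.9668^2) = 9.686538
Step 2: Project.
Since ||x|| > R, scale = R/||x|| = 2/9.686538 = 0.206472, proj(x) = scale * x
proj(x) = [-1.002401, 1.524589, 0.819033]
Step 3: Dot product.
a^T * proj(x) = 5*(-1.002401) - 4*1.524589 + 0*0.819033 = -11.1104


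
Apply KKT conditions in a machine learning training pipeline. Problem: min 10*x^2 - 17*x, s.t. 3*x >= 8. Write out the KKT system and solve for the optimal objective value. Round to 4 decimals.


Step 1: Try lambda = 0 (constraint inactive).
x_unc = 17/(2*10) = 0.85
Check: 3*0.85 = 2.55 < 8 -- violated!
Step 2: Constraint must be active: 3*x = 8
x* = 8/3 = 2.6667 (rounded; the exact value 8/3 is used below)
lambda = (2*10*(8/3) - 17)/3 = 12.1111
Step 3: Compute optimal value.
f(x*) = 10*(8/3)^2 - 17*(8/3) = 25.7778


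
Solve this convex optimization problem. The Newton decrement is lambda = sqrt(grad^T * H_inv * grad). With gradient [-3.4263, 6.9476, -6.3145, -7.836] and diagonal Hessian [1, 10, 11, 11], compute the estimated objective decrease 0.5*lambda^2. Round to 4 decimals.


Step 1: H is diagonal, so H^(-1) * g = [-3.4263, 0.6948, -0.574, -0.7124].
Step 2: g^T H^(-1) g = sum_i g_i^2 / H_ii
  = (-3.4263)^2/1 + (6.9476)^2/10 + (-6.3145)^2/11 + (-7.836)^2/11
  = 11.7395 + 4.8269 + 3.6248 + 5.5821 = 25.7733
Step 3: Objective decrease = 0.5 * g^T H^(-1) g = 12.8867


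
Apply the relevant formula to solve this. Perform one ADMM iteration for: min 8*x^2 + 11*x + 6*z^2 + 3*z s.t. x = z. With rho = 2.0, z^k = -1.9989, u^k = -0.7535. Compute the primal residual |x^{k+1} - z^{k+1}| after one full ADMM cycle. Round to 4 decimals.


ADMM iteration with rho = 2.0, z^k = -1.9989, u^k = -0.7535
Step 1: x-update.
Minimize 8*x^2 + 11*x + (2.0/2)*(x + 1.9989 - 0.7535)^2
FOC: (2*8 + 2.0)*x = -11 + 2.0*(-1.9989 + 0.7535)
x^{k+1} = -0.7495
Step 2: z-update.
Minimize 6*z^2 + 3*z + (2.0/2)*(-0.7495 - z - 0.7535)^2
FOC: (2*6 + 2.0)*z = -3 + 2.0*(-0.7495 - 0.7535)
z^{k+1} = -0.429
Step 3: u-update.
u^{k+1} = -0.7535 - 0.7495 + 0.429 = -1.074
Step 4: Primal residual = |-0.7495 + 0.429| = 0.3205


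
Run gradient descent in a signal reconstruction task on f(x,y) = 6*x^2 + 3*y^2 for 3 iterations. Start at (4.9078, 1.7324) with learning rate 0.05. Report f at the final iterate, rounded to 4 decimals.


Gradient descent on f(x,y) = 6*x^2 + 3*y^2.
Starting point: (4.9078, 1.7324), alpha = 0.05
Step 1: grad_x = 2*6*4.9078 = 58.8936, grad_y = 2*3*1.7324 = 10.3944
  x_1 = 4.9078 - 0.05*58.8936 = 1.9631
  y_1 = 1.7324 - 0.05*10.3944 = 1.2127
Step 2: grad_x = 2*6*1.9631 = 23.5574, grad_y = 2*3*1.2127 = 7.2761
  x_2 = 1.9631 - 0.05*23.5574 = 0.7852
  y_2 = 1.2127 - 0.05*7.2761 = 0.8489
Step 3: grad_x = 2*6*0.7852 = 9.423, grad_y = 2*3*0.8489 = 5.0933
  x_3 = 0.7852 - 0.05*9.423 = 0.3141
  y_3 = 0.8489 - 0.05*5.0933 = 0.5942
f(0.3141, 0.5942) = 6*0.3141^2 + 3*0.5942^2 = 1.6512


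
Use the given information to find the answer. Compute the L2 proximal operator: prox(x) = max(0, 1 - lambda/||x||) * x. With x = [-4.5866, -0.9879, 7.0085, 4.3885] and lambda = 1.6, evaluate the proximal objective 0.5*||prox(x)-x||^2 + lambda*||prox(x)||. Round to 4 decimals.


Step 1: Compute ||x||.
||x|| = 9.5074
Step 2: Compute scaling factor.
scale = max(0, 1 - 1.6/9.5074) = 0.8317
Step 3: prox(x) = [-3.8147, -0.8216, 5.829, 3.65]
||prox(x)|| = 7.9074
Step 4: Proximal objective.
0.5*||prox-x||^2 = 1.28
lambda*||prox|| = 12.6518
Total = 13.9319


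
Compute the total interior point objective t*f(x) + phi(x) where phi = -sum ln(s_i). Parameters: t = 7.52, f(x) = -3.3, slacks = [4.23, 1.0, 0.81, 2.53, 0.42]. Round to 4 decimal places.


Step 1: Compute log-barrier.
ln values: [1.4422, 0.0, -0.2107, 0.9282, -0.8675]
phi = -(1.4422 + 0.0 - 0.2107 + 0.9282 - 0.8675) = -1.2922
Step 2: Compute augmented objective.
t*f(x) = 7.52*-3.3 = -24.816
Total = -24.816 - 1.2922 = -26.1082


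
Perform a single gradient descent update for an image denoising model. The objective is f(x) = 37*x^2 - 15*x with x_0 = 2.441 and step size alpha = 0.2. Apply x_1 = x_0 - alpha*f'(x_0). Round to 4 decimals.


We compute the gradient at x_0 and apply the update.
f'(x) = 74*x - 15
f'(2.441) = 74*2.441 - 15 = 165.634
x_1 = 2.441 - 0.2*165.634 = -30.6858


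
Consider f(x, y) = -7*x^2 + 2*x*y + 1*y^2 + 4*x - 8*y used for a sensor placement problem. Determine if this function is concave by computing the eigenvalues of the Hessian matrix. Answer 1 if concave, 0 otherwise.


The Hessian of f(x,y) = -7*x^2 + 2*x*y + 1*y^2 + 4*x - 8*y is:
H = [[-14, 2], [2, 2]]
Trace = -14 + 2 = -12
Determinant = -14*2 - (2)^2 = -32
Discriminant = (-12)^2 - 4*-32 = 272.0
Eigenvalues: lambda_1 = -14.2462, lambda_2 = 2.2462
The function is not concave.

0


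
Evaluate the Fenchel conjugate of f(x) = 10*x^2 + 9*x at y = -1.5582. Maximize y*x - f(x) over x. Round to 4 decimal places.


f*(y) = sup_x {y*x - a*x^2 - b*x} = sup_x {(y-b)*x - a*x^2}
FOC: (y - b) - 2a*x = 0 => x* = (y - b)/(2a)
x* = (-1.5582 - 9)/(2*10) = -0.5279
f*(-1.5582) = (y-b)^2/(4a) = (-1.5582 - 9)^2/(4*10)
= 111.4756/40 = 2.7869


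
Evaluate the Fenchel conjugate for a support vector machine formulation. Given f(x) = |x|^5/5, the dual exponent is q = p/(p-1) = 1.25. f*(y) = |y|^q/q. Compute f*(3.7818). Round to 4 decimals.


The conjugate exponent q satisfies 1/p + 1/q = 1.
p = 5, so q = 5/(5 - 1) = 1.25
|y|^q = 3.7818^1.25 = 5.2738
f*(3.7818) = 5.2738 / 1.25 = 4.219


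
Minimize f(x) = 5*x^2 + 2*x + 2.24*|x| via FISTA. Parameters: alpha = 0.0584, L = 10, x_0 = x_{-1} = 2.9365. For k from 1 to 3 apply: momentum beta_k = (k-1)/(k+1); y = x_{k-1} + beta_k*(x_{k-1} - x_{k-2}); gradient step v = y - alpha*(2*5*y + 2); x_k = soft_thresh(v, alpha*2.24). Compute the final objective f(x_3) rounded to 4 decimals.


FISTA on f(x) = 5*x^2 + 2*x + 2.24*|x|
L = 10, alpha = 0.0584
Iteration 1: beta = 0.0, y = 2.9365 + 0.0*(2.9365 - 2.9365) = 2.9365
  grad(y) = 31.365, v = y - alpha*grad = 1.1048
  prox(v) = soft_thresh(1.1048, 0.1308) = 0.974
Iteration 2: beta = 0.3333, y = 0.974 + 0.3333*(0.974 - 2.9365) = 0.3198
  grad(y) = 5.1979, v = y - alpha*grad = 0.0162
  prox(v) = soft_thresh(0.0162, 0.1308) = 0.0
Iteration 3: beta = 0.5, y = 0.0 + 0.5*(0.0 - 0.974) = -0.487
  grad(y) = -2.8698, v = y - alpha*grad = -0.3194
  prox(v) = soft_thresh(-0.3194, 0.1308) = -0.1886
f(x_3) = 5*(-0.1886)^2 + 2*(-0.1886) + 2.24*|-0.1886| = 0.223


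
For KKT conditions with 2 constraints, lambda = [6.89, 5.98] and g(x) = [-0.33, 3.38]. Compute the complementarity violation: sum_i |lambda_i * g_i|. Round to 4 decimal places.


KKT complementary slackness check:
lambda_1 * g_1 = 6.89 * -0.33 = -2.2737
lambda_2 * g_2 = 5.98 * 3.38 = 20.2124
Total violation = 2.2737 + 20.2124 = 22.4861


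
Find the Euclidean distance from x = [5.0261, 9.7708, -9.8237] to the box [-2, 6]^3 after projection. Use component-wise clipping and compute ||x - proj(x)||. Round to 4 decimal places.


Project each component onto [-2, 6].
clip(5.0261) = 5.0261, clip(9.7708) = 6.0, clip(-9.8237) = -2.0
Projection = [5.0261, 6.0, -2.0]
Squared diffs: [0.0, 14.2189, 61.2103]
Distance = sqrt(75.4292) = 8.685


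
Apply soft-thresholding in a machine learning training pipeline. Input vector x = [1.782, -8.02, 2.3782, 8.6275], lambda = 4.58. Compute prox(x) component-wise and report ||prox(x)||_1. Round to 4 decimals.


Soft-thresholding with lambda = 4.58:
prox(1.782) = sign(1.782)*max(|1.782| - 4.58, 0) = 0.0
prox(-8.02) = sign(-8.02)*max(|-8.02| - 4.58, 0) = -3.44
prox(2.3782) = sign(2.3782)*max(|2.3782| - 4.58, 0) = 0.0
prox(8.6275) = sign(8.6275)*max(|8.6275| - 4.58, 0) = 4.0475
prox(x) = [0.0, -3.44, 0.0, 4.0475]
||prox(x)||_1 = 0.0 + 3.44 + 0.0 + 4.0475 = 7.4875


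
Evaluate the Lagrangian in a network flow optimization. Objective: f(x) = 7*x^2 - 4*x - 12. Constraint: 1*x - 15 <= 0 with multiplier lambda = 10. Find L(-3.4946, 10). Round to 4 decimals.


Step 1: Evaluate f(x).
f(-3.4946) = 7*(-3.4946)^2 - 4*(-3.4946) - 12 = 87.464
Step 2: Evaluate g(x).
g(-3.4946) = 1*-3.4946 - 15 = -18.4946
Step 3: Compute Lagrangian.
L = 87.464 + 10*-18.4946 = -97.482


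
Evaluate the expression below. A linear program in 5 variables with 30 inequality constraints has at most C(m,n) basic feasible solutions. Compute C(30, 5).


Each vertex corresponds to some choice of n active constraints out of m, so the number of vertices is at most C(m, n) = m! / (n!(m-n)!).
m = 30, n = 5
Numerator: 30 * 29 * 28 * 27 * 26
Denominator: 5! = 120
C(30, 5) = 142506


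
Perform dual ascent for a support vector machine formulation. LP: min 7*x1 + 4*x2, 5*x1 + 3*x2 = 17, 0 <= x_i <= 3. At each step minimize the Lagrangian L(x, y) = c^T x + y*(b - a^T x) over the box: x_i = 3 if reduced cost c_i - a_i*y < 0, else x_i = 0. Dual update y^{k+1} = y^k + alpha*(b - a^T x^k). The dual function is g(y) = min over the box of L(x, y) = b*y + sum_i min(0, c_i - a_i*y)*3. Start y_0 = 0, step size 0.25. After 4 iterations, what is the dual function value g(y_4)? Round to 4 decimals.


Dual ascent for LP: min 7*x1 + 4*x2, 5*x1 + 3*x2 = 17, 0 <= x_i <= 3
Step 1: y^k = 0.0, reduced costs: (7.0, 4.0)
  x^k = (0.0, 0.0), subgradient = b - a^T x = 17.0
  y^{k+1} = 0.0 + 0.25*17.0 = 4.25
Step 2: y^k = 4.25, reduced costs: (-14.25, -8.75)
  x^k = (3.0, 3.0), subgradient = b - a^T x = -7.0
  y^{k+1} = 4.25 + 0.25*-7.0 = 2.5
Step 3: y^k = 2.5, reduced costs: (-5.5, -3.5)
  x^k = (3.0, 3.0), subgradient = b - a^T x = -7.0
  y^{k+1} = 2.5 + 0.25*-7.0 = 0.75
Step 4: y^k = 0.75, reduced costs: (3.25, 1.75)
  x^k = (0.0, 0.0), subgradient = b - a^T x = 17.0
  y^{k+1} = 0.75 + 0.25*17.0 = 5.0
Dual objective at y_4 = 5.0: reduced costs (-18.0, -11.0), box minimizer x = (3.0, 3.0)
g(y_4) = b*y + (c1 - a1*y)*x1 + (c2 - a2*y)*x2 = 17*5.0 + (-18.0)*3.0 + (-11.0)*3.0 = 85.0 - 54.0 - 33.0 = -2.0


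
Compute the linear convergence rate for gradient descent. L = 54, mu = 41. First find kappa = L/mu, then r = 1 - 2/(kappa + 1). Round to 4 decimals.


Step 1: Compute the condition number.
kappa = L/mu = 54/41 = 1.3171
Step 2: Compute the convergence rate.
r = 1 - 2/(kappa + 1) = 1 - 2*mu/(L + mu) = (L - mu)/(L + mu) = 13/95 = 0.1368


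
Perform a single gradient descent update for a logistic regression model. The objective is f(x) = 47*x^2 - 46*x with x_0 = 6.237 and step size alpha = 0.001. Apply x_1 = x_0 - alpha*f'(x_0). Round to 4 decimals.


We compute the gradient at x_0 and apply the update.
f'(x) = 94*x - 46
f'(6.237) = 94*6.237 - 46 = 540.278
x_1 = 6.237 - 0.001*540.278 = 5.6967


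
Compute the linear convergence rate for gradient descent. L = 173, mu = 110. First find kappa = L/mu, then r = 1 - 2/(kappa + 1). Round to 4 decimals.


Step 1: Compute the condition number.
kappa = L/mu = 173/110 = 1.5727
Step 2: Compute the convergence rate.
r = 1 - 2/(kappa + 1) = 1 - 2*mu/(L + mu) = (L - mu)/(L + mu) = 63/283 = 0.2226


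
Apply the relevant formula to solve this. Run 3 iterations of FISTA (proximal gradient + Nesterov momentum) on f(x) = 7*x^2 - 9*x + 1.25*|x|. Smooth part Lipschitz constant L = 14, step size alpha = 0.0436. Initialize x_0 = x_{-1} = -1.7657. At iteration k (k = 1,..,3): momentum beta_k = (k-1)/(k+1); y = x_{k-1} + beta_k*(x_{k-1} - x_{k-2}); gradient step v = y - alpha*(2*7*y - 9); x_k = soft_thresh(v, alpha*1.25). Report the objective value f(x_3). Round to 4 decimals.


FISTA on f(x) = 7*x^2 - 9*x + 1.25*|x|
L = 14, alpha = 0.0436
Iteration 1: beta = 0.0, y = -1.7657 + 0.0*(-1.7657 + 1.7657) = -1.7657
  grad(y) = -33.7198, v = y - alpha*grad = -0.2955
  prox(v) = soft_thresh(-0.2955, 0.0545) = -0.241
Iteration 2: beta = 0.3333, y = -0.241 + 0.3333*(-0.241 + 1.7657) = 0.2672
  grad(y) = -5.259, v = y - alpha*grad = 0.4965
  prox(v) = soft_thresh(0.4965, 0.0545) = 0.442
Iteration 3: beta = 0.5, y = 0.442 + 0.5*(0.442 + 0.241) = 0.7835
  grad(y) = 1.9692, v = y - alpha*grad = 0.6977
  prox(v) = soft_thresh(0.6977, 0.0545) = 0.6432
f(x_3) = 7*0.6432^2 - 9*0.6432 + 1.25*|0.6432| = -2.0889


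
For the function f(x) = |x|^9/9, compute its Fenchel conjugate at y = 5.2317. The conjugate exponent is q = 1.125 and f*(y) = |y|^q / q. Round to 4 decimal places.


The conjugate exponent q satisfies 1/p + 1/q = 1.
p = 9, so q = 9/(9 - 1) = 1.125
|y|^q = 5.2317^1.125 = 6.4339
f*(5.2317) = 6.4339 / 1.125 = 5.719


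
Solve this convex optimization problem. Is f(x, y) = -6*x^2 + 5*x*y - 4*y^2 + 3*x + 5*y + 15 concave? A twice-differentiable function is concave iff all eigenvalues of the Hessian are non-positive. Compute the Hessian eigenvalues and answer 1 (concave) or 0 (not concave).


The Hessian of f(x,y) = -6*x^2 + 5*x*y - 4*y^2 + 3*x + 5*y + 15 is:
H = [[-12, 5], [5, -8]]
Trace = -12 - 8 = -20
Determinant = -12*-8 - (5)^2 = 71
Discriminant = (-20)^2 - 4*71 = 116.0
Eigenvalues: lambda_1 = -15.3852, lambda_2 = -4.6148
The function is concave.

1


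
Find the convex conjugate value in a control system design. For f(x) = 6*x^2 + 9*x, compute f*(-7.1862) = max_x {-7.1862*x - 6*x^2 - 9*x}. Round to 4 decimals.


f*(y) = sup_x {y*x - a*x^2 - b*x} = sup_x {(y-b)*x - a*x^2}
FOC: (y - b) - 2a*x = 0 => x* = (y - b)/(2a)
x* = (-7.1862 - 9)/(2*6) = -1.3489
f*(-7.1862) = (y-b)^2/(4a) = (-7.1862 - 9)^2/(4*6)
= 261.9931/24 = 10.9164


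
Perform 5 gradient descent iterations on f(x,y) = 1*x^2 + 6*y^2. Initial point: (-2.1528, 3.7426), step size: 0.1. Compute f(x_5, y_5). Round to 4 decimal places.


Gradient descent on f(x,y) = 1*x^2 + 6*y^2.
Starting point: (-2.1528, 3.7426), alpha = 0.1
Step 1: grad_x = 2*1*-2.1528 = -4.3056, grad_y = 2*6*3.7426 = 44.9112
  x_1 = -2.1528 - 0.1*-4.3056 = -1.7222
  y_1 = 3.7426 - 0.1*44.9112 = -0.7485
Step 2: grad_x = 2*1*-1.7222 = -3.4445, grad_y = 2*6*-0.7485 = -8.9822
  x_2 = -1.7222 - 0.1*-3.4445 = -1.3778
  y_2 = -0.7485 - 0.1*-8.9822 = 0.1497
Step 3: grad_x = 2*1*-1.3778 = -2.7556, grad_y = 2*6*0.1497 = 1.7964
  x_3 = -1.3778 - 0.1*-2.7556 = -1.1022
  y_3 = 0.1497 - 0.1*1.7964 = -0.0299
Step 4: grad_x = 2*1*-1.1022 = -2.2045, grad_y = 2*6*-0.0299 = -0.3593
  x_4 = -1.1022 - 0.1*-2.2045 = -0.8818
  y_4 = -0.0299 - 0.1*-0.3593 = 0.006
Step 5: grad_x = 2*1*-0.8818 = -1.7636, grad_y = 2*6*0.006 = 0.0719
  x_5 = -0.8818 - 0.1*-1.7636 = -0.7054
  y_5 = 0.006 - 0.1*0.0719 = -0.0012
f(-0.7054, -0.0012) = 1*(-0.7054)^2 + 6*(-0.0012)^2 = 0.4976


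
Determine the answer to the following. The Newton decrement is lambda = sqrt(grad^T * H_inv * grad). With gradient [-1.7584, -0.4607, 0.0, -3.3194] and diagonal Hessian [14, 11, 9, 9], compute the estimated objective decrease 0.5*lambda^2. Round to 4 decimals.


Step 1: H is diagonal, so H^(-1) * g = [-0.1256, -0.0419, 0.0, -0.3688].
Step 2: g^T H^(-1) g = sum_i g_i^2 / H_ii
  = (-1.7584)^2/14 + (-0.4607)^2/11 + (0.0)^2/9 + (-3.3194)^2/9
  = 0.2209 + 0.0193 + 0.0 + 1.2243 = 1.4644
Step 3: Objective decrease = 0.5 * g^T H^(-1) g = 0.7322


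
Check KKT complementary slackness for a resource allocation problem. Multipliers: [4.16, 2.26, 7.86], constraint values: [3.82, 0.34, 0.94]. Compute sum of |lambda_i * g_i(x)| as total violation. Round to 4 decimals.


KKT complementary slackness check:
lambda_1 * g_1 = 4.16 * 3.82 = 15.8912
lambda_2 * g_2 = 2.26 * 0.34 = 0.7684
lambda_3 * g_3 = 7.86 * 0.94 = 7.3884
Total violation = 15.8912 + 0.7684 + 7.3884 = 24.048


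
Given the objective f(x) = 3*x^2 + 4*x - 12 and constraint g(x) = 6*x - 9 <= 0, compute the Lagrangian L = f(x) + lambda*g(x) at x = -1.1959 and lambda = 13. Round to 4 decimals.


Step 1: Evaluate f(x).
f(-1.1959) = 3*(-1.1959)^2 + 4*(-1.1959) - 12 = -12.4931
Step 2: Evaluate g(x).
g(-1.1959) = 6*-1.1959 - 9 = -16.1754
Step 3: Compute Lagrangian.
L = -12.4931 + 13*-16.1754 = -222.7733


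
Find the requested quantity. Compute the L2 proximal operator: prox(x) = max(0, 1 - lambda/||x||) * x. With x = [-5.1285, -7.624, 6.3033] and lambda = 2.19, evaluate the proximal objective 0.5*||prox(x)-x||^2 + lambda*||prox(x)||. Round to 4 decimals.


Step 1: Compute ||x||.
||x|| = 11.1426
Step 2: Compute scaling factor.
scale = max(0, 1 - 2.19/11.1426) = 0.8035
Step 3: prox(x) = [-4.1205, -6.1256, 5.0644]
||prox(x)|| = 8.9526
Step 4: Proximal objective.
0.5*||prox-x||^2 = 2.3981
lambda*||prox|| = 19.6062
Total = 22.0043


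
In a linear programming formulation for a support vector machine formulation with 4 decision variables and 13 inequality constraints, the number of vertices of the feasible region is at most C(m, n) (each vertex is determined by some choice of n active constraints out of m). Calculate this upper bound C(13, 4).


Each vertex corresponds to some choice of n active constraints out of m, so the number of vertices is at most C(m, n) = m! / (n!(m-n)!).
m = 13, n = 4
Numerator: 13 * 12 * 11 * 10
Denominator: 4! = 24
C(13, 4) = 715


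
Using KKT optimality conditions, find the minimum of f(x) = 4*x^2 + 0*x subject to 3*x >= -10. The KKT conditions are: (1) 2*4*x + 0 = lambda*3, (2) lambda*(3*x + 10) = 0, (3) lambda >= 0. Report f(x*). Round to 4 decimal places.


Step 1: Try lambda = 0 (constraint inactive).
Stationarity: 2*4*x + 0 = 0
x* = 0/(2*4) = 0.0
Check constraint: 3*0.0 = 0.0 >= -10 -- satisfied.
Step 2: Compute optimal value.
f(x*) = 4*0.0^2 + 0*0.0 = 0.0


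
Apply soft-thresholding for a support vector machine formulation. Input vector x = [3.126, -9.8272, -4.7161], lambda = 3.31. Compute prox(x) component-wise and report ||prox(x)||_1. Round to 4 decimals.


Soft-thresholding with lambda = 3.31:
prox(3.126) = sign(3.126)*max(|3.126| - 3.31, 0) = 0.0
prox(-9.8272) = sign(-9.8272)*max(|-9.8272| - 3.31, 0) = -6.5172
prox(-4.7161) = sign(-4.7161)*max(|-4.7161| - 3.31, 0) = -1.4061
prox(x) = [0.0, -6.5172, -1.4061]
||prox(x)||_1 = 0.0 + 6.5172 + 1.4061 = 7.9233


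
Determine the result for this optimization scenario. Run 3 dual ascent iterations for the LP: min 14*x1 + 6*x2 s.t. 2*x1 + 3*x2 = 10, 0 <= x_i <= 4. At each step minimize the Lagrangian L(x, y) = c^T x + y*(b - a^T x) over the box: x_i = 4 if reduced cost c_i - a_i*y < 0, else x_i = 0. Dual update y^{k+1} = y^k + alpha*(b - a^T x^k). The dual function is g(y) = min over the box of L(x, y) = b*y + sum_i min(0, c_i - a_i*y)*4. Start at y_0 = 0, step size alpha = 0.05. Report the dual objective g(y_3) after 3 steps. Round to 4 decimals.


Dual ascent for LP: min 14*x1 + 6*x2, 2*x1 + 3*x2 = 10, 0 <= x_i <= 4
Step 1: y^k = 0.0, reduced costs: (14.0, 6.0)
  x^k = (0.0, 0.0), subgradient = b - a^T x = 10.0
  y^{k+1} = 0.0 + 0.05*10.0 = 0.5
Step 2: y^k = 0.5, reduced costs: (13.0, 4.5)
  x^k = (0.0, 0.0), subgradient = b - a^T x = 10.0
  y^{k+1} = 0.5 + 0.05*10.0 = 1.0
Step 3: y^k = 1.0, reduced costs: (12.0, 3.0)
  x^k = (0.0, 0.0), subgradient = b - a^T x = 10.0
  y^{k+1} = 1.0 + 0.05*10.0 = 1.5
Dual objective at y_3 = 1.5: reduced costs (11.0, 1.5), box minimizer x = (0.0, 0.0)
g(y_3) = b*y + (c1 - a1*y)*x1 + (c2 - a2*y)*x2 = 10*1.5 + 11.0*0.0 + 1.5*0.0 = 15.0 + 0.0 + 0.0 = 15.0
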